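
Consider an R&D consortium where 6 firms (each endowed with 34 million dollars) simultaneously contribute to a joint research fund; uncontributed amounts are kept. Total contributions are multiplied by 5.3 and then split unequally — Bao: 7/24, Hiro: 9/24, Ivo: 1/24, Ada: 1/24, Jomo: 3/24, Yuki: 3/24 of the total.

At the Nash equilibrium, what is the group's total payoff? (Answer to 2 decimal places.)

For player j, contributing a unit is worthwhile iff 5.3 × (j's share) ≥ 1, i.e. iff j's share is at least 0.1887.
Bao and Hiro clear that bar, contributing 34 each; the remaining 4 contribute 0. Total contributed: 68.
The joint research fund pays out 5.3 × 68 = 360.40 in total (split across the unequal shares, but the aggregate is all that matters for the group sum).
The 4 free-riders keep 34 each, adding 136. Group total = 136 + 360.40 = 496.40.

496.40 million dollars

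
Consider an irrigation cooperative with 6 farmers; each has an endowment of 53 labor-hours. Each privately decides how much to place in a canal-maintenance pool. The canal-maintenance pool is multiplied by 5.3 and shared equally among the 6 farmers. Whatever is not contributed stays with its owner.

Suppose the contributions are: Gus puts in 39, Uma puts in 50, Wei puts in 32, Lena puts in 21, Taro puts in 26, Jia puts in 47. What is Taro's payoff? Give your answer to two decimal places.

216.92 labor-hours

Total contributed: 39 + 50 + 32 + 21 + 26 + 47 = 215.
Each receives 5.3 × 215 / 6 = 189.92 from the canal-maintenance pool.
Taro keeps 53 − 26 = 27, so Taro's payoff is 27 + 189.92 = 216.92.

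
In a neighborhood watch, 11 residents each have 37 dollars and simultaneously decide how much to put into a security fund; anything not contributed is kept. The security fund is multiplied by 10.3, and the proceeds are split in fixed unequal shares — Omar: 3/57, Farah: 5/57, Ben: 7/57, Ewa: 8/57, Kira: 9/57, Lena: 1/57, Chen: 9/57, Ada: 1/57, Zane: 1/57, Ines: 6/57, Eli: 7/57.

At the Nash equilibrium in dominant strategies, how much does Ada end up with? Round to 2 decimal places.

77.12 dollars

Each unit j contributes comes back to j as 10.3 × (j's share), so j prefers to contribute only if that share exceeds 1/10.3 = 0.0971; otherwise keeping the unit dominates.
Ben, Ewa, Kira, Chen, Ines and Eli clear that bar, contributing 37 each; the remaining 5 contribute 0. Total contributed: 222.
Ada keeps 37 and receives 10.3 × 222 × 1/57 = 40.12 from the security fund, for a payoff of 77.12.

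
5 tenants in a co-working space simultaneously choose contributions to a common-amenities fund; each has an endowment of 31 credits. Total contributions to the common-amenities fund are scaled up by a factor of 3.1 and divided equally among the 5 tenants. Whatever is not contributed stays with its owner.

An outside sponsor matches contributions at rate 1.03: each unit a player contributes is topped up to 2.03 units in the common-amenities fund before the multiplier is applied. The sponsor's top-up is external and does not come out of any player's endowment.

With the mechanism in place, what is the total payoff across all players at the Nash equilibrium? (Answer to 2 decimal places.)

975.42 credits

Under the mechanism each unit contributed yields 3.1 × 2.03 / 5 = 1.2586 back to its contributor per unit of net cost, which exceeds 1, making full contribution the dominant choice for everyone.
At the Nash equilibrium everyone contributes 31. Group total payoff = 3.1 × 2.03 × 155 = 975.42.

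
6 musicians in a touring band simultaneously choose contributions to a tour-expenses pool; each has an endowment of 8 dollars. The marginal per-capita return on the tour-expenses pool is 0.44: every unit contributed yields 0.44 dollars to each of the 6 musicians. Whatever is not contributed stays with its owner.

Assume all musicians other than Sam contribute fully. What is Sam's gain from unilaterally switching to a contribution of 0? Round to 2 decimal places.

Switching from a contribution of 8 to 0 lets Sam keep an extra 8 dollars, but lowers the tour-expenses pool by 8, which costs Sam their own share of that drop: 0.44 × 8 = 3.52.
Net gain = 8 − 3.52 = 4.48. The private return per contributed unit (0.44) is below 1, so free-riding is indeed the best response regardless of what the others do.

4.48 dollars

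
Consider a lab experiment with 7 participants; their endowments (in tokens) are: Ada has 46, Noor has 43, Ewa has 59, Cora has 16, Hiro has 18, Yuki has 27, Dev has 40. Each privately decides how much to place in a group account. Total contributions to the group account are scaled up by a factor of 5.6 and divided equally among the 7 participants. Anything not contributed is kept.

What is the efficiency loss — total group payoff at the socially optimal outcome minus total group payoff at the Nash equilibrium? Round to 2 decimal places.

The private return per contributed unit is 5.6/7 = 0.8000 < 1 for every player regardless of endowment, so the Nash equilibrium is zero contribution and the group total is Σ E_j = 46 + 43 + 59 + 16 + 18 + 27 + 40 = 249.
Each contributed unit returns 5.600 to the group, so the social optimum is full contribution by everyone: group total = 5.600 × 249 = 1394.40.
Efficiency loss = (5.600 − 1) × 249 = 1145.40.

1145.40 tokens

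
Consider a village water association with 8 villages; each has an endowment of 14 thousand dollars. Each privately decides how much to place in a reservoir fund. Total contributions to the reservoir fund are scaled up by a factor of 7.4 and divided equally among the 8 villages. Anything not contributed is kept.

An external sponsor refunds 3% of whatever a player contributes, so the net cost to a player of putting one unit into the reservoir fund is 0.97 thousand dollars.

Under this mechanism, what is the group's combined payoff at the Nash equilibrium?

112.00 thousand dollars

Even with the mechanism, each unit contributed returns only (7.4/8) / 0.97 = 0.9536 per unit of net cost, so contributing nothing is still dominant.
Everyone keeps their endowment and the group total is 8 × 14 = 112.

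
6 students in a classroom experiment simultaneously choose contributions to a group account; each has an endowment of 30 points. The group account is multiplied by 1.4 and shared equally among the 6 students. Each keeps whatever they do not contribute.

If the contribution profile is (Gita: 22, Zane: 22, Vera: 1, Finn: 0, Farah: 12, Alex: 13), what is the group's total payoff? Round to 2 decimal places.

208.00 points

Total contributed: 22 + 22 + 1 + 0 + 12 + 13 = 70; total kept: 6 × 30 − 70 = 110.
The group account pays out 1.4 × 70 = 98.00 in aggregate.
Group total = 110 + 98.00 = 208.00.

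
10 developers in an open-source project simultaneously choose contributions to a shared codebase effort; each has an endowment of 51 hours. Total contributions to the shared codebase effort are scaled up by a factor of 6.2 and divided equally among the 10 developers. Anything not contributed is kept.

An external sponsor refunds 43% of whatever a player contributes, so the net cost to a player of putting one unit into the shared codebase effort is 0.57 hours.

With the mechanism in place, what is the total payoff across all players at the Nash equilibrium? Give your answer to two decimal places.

With the mechanism, a contributed unit returns (6.2/10) / 0.57 = 1.0877 per unit of net cost to the contributor — now above 1 — so contributing fully is weakly dominant for every player.
At the Nash equilibrium everyone contributes 51. Group total payoff = 10 × (51 × 0.43 + 6.2 × 51) = 3381.30.

3381.30 hours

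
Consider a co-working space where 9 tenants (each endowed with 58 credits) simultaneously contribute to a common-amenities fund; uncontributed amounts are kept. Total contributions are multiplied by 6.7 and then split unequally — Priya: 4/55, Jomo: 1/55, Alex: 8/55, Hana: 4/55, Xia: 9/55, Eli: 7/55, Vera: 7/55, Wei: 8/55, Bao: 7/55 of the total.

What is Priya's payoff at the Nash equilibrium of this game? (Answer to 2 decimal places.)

Each unit j contributes comes back to j as 6.7 × (j's share), so j prefers to contribute only if that share exceeds 1/6.7 = 0.1493; otherwise keeping the unit dominates.
The only share above 0.1493 is Xia's 9/55, contributing 58; the remaining 8 contribute 0. Total contributed: 58.
Priya keeps 58 and receives 6.7 × 58 × 4/55 = 28.26 from the common-amenities fund, for a payoff of 86.26.

86.26 credits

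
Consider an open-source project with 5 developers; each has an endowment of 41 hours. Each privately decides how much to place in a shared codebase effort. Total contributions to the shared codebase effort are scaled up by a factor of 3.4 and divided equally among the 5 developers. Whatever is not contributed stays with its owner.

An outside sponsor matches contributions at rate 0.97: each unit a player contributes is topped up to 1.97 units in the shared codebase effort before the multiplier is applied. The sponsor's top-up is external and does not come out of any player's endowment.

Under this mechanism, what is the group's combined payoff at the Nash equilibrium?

The effective private return per unit is now 3.4 × 1.97 / 5 = 1.3396 > 1, so every player's dominant strategy flips to full contribution.
So the Nash equilibrium is full contribution by all 5; the group earns 3.4 × 1.97 × 205 = 1373.09.

1373.09 hours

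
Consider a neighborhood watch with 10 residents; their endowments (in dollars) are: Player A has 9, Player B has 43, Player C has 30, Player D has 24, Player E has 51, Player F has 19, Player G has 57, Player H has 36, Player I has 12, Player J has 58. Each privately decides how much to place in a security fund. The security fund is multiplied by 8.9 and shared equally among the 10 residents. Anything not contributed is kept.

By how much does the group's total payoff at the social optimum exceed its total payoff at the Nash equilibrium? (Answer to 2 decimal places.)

2678.10 dollars

The private return per contributed unit is 8.9/10 = 0.8900 < 1 for every player regardless of endowment, so the Nash equilibrium is zero contribution and the group total is Σ E_j = 9 + 43 + 30 + 24 + 51 + 19 + 57 + 36 + 12 + 58 = 339.
Each contributed unit returns 8.900 to the group, so the social optimum is full contribution by everyone: group total = 8.900 × 339 = 3017.10.
Efficiency loss = (8.900 − 1) × 339 = 2678.10.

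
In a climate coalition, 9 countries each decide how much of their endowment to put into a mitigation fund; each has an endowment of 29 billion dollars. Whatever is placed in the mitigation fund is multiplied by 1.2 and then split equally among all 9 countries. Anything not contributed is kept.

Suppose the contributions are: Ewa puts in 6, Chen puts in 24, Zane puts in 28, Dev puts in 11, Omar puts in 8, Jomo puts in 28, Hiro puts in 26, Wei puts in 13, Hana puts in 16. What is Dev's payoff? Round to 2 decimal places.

Total contributed: 6 + 24 + 28 + 11 + 8 + 28 + 26 + 13 + 16 = 160.
Each receives 1.2 × 160 / 9 = 21.33 from the mitigation fund.
Dev keeps 29 − 11 = 18, so Dev's payoff is 18 + 21.33 = 39.33.

39.33 billion dollars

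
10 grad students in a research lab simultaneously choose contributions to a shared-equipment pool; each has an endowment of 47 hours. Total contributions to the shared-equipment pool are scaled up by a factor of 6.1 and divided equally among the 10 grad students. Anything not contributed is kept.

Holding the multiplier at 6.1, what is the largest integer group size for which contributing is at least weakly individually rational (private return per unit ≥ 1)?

Private return per unit is 6.1/(group size), which is ≥ 1 whenever the group size is ≤ 6.1.
The largest such integer is 6.

6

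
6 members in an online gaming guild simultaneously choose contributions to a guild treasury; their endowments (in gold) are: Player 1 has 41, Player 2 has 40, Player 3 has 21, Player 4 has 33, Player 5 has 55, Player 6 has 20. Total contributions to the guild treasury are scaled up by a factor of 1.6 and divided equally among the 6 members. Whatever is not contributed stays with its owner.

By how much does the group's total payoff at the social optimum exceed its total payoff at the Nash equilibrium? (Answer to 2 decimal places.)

The private return per contributed unit is 1.6/6 = 0.2667 < 1 for every player regardless of endowment, so the Nash equilibrium is zero contribution and the group total is Σ E_j = 41 + 40 + 21 + 33 + 55 + 20 = 210.
Each contributed unit returns 1.600 to the group, so the social optimum is full contribution by everyone: group total = 1.600 × 210 = 336.00.
Efficiency loss = (1.600 − 1) × 210 = 126.00.

126.00 gold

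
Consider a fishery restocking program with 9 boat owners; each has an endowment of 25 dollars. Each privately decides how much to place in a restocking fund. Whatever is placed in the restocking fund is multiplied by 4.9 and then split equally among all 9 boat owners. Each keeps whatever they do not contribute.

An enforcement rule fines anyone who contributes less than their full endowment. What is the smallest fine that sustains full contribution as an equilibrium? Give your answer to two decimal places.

Given the others contribute fully, the best deviation is to contribute 0 (any partial contribution still incurs the fine and gives up units whose private return 0.5444 is below 1).
Deviating from 25 to 0 saves 25 dollars but forfeits the deviator's share of the drop in the restocking fund: 4.9/9 × 25 = 13.61.
So the deviation gain is 25 − 13.61 = 11.39, and the fine must be at least 11.39 dollars to wipe it out.

11.39 dollars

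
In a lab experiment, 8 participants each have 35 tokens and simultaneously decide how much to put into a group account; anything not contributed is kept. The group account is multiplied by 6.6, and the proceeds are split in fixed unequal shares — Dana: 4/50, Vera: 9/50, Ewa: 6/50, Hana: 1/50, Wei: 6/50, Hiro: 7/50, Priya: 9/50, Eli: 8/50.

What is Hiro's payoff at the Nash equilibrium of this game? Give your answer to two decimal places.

132.02 tokens

Player j's private return per contributed unit is 6.6 × (j's share). Contributing is weakly dominant for j when that share is at least 1/6.6 = 0.1515, and contributing 0 is dominant otherwise.
Vera, Priya and Eli clear that bar, contributing 35 each; the remaining 5 contribute 0. Total contributed: 105.
Hiro keeps 35 and receives 6.6 × 105 × 7/50 = 97.02 from the group account, for a payoff of 132.02.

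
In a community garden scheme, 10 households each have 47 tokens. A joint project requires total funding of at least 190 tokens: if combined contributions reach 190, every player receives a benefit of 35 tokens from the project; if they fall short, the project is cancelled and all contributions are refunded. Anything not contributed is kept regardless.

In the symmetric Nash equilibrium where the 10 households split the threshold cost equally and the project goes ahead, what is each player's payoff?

Equal share of the threshold: 190/10 = 19.
At this profile no one gains by cutting their contribution: any cut drops the total below 190, the project is cancelled, contributions are refunded, and the deviator ends with 47, which is less than 47 − 19 + 35 = 63. Contributing more than 19 just wastes the excess. So contributing exactly 19 is a best response.
Each player's payoff: 47 − 19 + 35 = 63.

63 tokens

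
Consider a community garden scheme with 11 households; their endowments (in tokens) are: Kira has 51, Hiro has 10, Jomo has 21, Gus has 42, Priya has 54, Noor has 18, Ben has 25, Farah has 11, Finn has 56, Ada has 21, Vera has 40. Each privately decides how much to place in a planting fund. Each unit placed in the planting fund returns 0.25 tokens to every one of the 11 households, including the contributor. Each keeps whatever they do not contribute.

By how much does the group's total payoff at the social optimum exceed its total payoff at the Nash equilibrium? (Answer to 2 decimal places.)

610.75 tokens

The private return per contributed unit is 0.25 < 1 for everyone, so the Nash equilibrium is zero contribution and the group total is Σ E_j = 51 + 10 + 21 + 42 + 54 + 18 + 25 + 11 + 56 + 21 + 40 = 349.
Each contributed unit returns 2.750 to the group, so the social optimum is full contribution by everyone: group total = 2.750 × 349 = 959.75.
Efficiency loss = (2.750 − 1) × 349 = 610.75.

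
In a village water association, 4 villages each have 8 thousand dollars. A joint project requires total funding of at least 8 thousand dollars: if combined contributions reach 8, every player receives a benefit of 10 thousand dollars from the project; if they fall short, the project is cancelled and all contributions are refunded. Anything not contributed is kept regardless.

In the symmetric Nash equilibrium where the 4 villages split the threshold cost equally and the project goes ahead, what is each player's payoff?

16 thousand dollars

Equal share of the threshold: 8/4 = 2.
At this profile no one gains by cutting their contribution: any cut drops the total below 8, the project is cancelled, contributions are refunded, and the deviator ends with 8, which is less than 8 − 2 + 10 = 16. Contributing more than 2 just wastes the excess. So contributing exactly 2 is a best response.
Each player's payoff: 8 − 2 + 10 = 16.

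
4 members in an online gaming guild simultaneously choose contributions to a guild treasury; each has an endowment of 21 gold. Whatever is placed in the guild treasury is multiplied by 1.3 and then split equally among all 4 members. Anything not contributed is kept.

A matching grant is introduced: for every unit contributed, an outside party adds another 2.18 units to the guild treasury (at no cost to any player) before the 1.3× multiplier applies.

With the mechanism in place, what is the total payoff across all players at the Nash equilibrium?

Under the mechanism each unit contributed yields 1.3 × 3.18 / 4 = 1.0335 back to its contributor per unit of net cost, which exceeds 1, making full contribution the dominant choice for everyone.
At the Nash equilibrium everyone contributes 21. Group total payoff = 1.3 × 3.18 × 84 = 347.26.

347.26 gold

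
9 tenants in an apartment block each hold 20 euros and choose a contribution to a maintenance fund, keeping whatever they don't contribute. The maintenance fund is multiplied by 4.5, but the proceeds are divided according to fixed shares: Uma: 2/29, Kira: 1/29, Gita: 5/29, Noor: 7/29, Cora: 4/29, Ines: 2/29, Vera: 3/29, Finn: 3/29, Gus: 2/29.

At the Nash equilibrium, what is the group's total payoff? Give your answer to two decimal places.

250.00 euros

For player j, contributing a unit is worthwhile iff 4.5 × (j's share) ≥ 1, i.e. iff j's share is at least 0.2222.
Noor alone (share 7/29) is above the threshold, contributing 20; the remaining 8 contribute 0. Total contributed: 20.
The maintenance fund pays out 4.5 × 20 = 90.00 in total (split across the unequal shares, but the aggregate is all that matters for the group sum).
The 8 free-riders keep 20 each, adding 160. Group total = 160 + 90.00 = 250.00.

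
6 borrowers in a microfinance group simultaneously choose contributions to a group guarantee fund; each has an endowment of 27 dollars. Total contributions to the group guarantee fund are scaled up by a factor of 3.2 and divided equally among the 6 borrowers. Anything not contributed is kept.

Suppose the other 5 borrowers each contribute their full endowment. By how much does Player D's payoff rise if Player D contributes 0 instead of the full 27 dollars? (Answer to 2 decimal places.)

Switching from a contribution of 27 to 0 lets Player D keep an extra 27 dollars, but lowers the group guarantee fund by 27, which costs Player D their own share of that drop: 3.2/6 × 27 = 14.40.
Net gain = 27 − 14.40 = 12.60. The private return per contributed unit (0.5333) is below 1, so free-riding is indeed the best response regardless of what the others do.

12.60 dollars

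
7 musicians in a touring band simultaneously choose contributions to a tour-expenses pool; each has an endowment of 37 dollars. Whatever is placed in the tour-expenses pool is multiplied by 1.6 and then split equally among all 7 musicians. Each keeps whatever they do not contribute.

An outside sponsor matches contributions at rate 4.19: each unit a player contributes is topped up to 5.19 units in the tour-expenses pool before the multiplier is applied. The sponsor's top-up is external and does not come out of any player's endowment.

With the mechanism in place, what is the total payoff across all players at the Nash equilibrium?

2150.74 dollars

The effective private return per unit is now 1.6 × 5.19 / 7 = 1.1863 > 1, so every player's dominant strategy flips to full contribution.
At the Nash equilibrium everyone contributes 37. Group total payoff = 1.6 × 5.19 × 259 = 2150.74.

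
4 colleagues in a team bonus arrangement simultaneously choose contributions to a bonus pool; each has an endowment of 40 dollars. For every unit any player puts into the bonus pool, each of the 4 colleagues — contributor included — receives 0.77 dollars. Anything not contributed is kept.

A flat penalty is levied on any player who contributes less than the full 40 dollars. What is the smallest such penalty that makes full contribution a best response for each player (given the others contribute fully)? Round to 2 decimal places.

9.20 dollars

Given the others contribute fully, the best deviation is to contribute 0 (any partial contribution still incurs the fine and gives up units whose private return 0.77 is below 1).
Deviating from 40 to 0 saves 40 dollars but forfeits the deviator's share of the drop in the bonus pool: 0.77 × 40 = 30.80.
So the deviation gain is 40 − 30.80 = 9.20, and the fine must be at least 9.20 dollars to wipe it out.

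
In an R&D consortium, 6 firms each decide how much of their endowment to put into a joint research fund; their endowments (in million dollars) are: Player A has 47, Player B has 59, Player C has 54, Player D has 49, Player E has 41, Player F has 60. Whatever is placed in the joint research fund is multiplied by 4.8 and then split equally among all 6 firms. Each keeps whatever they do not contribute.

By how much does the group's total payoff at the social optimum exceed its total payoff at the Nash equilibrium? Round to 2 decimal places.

The private return per contributed unit is 4.8/6 = 0.8000 < 1 for every player regardless of endowment, so the Nash equilibrium is zero contribution and the group total is Σ E_j = 47 + 59 + 54 + 49 + 41 + 60 = 310.
Each contributed unit returns 4.800 to the group, so the social optimum is full contribution by everyone: group total = 4.800 × 310 = 1488.00.
Efficiency loss = (4.800 − 1) × 310 = 1178.00.

1178.00 million dollars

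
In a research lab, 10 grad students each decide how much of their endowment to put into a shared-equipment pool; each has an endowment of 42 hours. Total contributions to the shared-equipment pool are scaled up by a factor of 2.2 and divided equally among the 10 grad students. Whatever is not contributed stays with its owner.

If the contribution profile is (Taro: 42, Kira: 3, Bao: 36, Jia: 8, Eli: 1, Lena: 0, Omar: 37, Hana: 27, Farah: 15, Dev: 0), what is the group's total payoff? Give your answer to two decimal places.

622.80 hours

Total contributed: 42 + 3 + 36 + 8 + 1 + 0 + 37 + 27 + 15 + 0 = 169; total kept: 10 × 42 − 169 = 251.
The shared-equipment pool pays out 2.2 × 169 = 371.80 in aggregate.
Group total = 251 + 371.80 = 622.80.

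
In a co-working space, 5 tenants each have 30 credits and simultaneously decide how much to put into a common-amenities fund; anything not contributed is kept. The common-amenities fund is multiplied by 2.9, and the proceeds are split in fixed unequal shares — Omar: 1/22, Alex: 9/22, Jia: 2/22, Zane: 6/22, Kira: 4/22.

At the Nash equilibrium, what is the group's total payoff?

Each unit j contributes comes back to j as 2.9 × (j's share), so j prefers to contribute only if that share exceeds 1/2.9 = 0.3448; otherwise keeping the unit dominates.
The only share above 0.3448 is Alex's 9/22, contributing 30; the remaining 4 contribute 0. Total contributed: 30.
The common-amenities fund pays out 2.9 × 30 = 87.00 in total (split across the unequal shares, but the aggregate is all that matters for the group sum).
The 4 free-riders keep 30 each, adding 120. Group total = 120 + 87.00 = 207.00.

207.00 credits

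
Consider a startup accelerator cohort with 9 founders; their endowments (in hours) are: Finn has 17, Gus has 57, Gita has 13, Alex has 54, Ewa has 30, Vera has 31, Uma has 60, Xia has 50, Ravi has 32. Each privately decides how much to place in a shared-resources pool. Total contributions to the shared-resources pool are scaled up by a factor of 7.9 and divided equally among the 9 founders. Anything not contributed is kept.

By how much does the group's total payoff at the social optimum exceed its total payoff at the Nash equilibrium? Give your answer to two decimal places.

The private return per contributed unit is 7.9/9 = 0.8778 < 1 for every player regardless of endowment, so the Nash equilibrium is zero contribution and the group total is Σ E_j = 17 + 57 + 13 + 54 + 30 + 31 + 60 + 50 + 32 = 344.
Each contributed unit returns 7.900 to the group, so the social optimum is full contribution by everyone: group total = 7.900 × 344 = 2717.60.
Efficiency loss = (7.900 − 1) × 344 = 2373.60.

2373.60 hours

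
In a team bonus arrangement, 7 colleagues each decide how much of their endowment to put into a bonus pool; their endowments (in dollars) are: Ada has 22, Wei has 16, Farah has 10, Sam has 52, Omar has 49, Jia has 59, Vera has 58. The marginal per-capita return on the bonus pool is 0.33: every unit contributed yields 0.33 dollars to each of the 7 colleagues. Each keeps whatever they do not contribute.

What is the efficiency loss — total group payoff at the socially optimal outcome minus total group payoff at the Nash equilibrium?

348.46 dollars

The private return per contributed unit is 0.33 < 1 for everyone, so the Nash equilibrium is zero contribution and the group total is Σ E_j = 22 + 16 + 10 + 52 + 49 + 59 + 58 = 266.
Each contributed unit returns 2.310 to the group, so the social optimum is full contribution by everyone: group total = 2.310 × 266 = 614.46.
Efficiency loss = (2.310 − 1) × 266 = 348.46.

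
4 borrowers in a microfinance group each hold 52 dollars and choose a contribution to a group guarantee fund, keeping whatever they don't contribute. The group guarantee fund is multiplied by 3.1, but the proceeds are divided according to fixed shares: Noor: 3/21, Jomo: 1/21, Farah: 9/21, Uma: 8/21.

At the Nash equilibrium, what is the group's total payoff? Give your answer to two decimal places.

For player j, contributing a unit is worthwhile iff 3.1 × (j's share) ≥ 1, i.e. iff j's share is at least 0.3226.
The shares above 0.3226 belong to Farah and Uma, contributing 52 each; the remaining 2 contribute 0. Total contributed: 104.
The group guarantee fund pays out 3.1 × 104 = 322.40 in total (split across the unequal shares, but the aggregate is all that matters for the group sum).
The 2 free-riders keep 52 each, adding 104. Group total = 104 + 322.40 = 426.40.

426.40 dollars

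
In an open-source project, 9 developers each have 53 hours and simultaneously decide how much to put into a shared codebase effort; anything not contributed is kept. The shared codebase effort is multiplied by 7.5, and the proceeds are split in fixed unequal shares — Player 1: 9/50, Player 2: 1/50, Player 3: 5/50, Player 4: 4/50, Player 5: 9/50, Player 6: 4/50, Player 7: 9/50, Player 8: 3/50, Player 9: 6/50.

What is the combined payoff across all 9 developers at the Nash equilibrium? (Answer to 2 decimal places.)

1510.50 hours

A player with share s gets back 7.5·s per unit contributed, so full contribution is dominant for anyone with s > 1/7.5 = 0.1333 and zero contribution is dominant for anyone below.
Player 1, Player 5 and Player 7 are above the threshold, contributing 53 each; the remaining 6 contribute 0. Total contributed: 159.
The shared codebase effort pays out 7.5 × 159 = 1192.50 in total (split across the unequal shares, but the aggregate is all that matters for the group sum).
The 6 free-riders keep 53 each, adding 318. Group total = 318 + 1192.50 = 1510.50.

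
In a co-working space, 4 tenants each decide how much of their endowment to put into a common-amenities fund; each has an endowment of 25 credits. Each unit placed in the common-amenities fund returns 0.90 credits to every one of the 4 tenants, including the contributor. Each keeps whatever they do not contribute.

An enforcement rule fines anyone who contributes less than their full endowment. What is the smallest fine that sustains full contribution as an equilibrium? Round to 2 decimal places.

2.50 credits

Given the others contribute fully, the best deviation is to contribute 0 (any partial contribution still incurs the fine and gives up units whose private return 0.90 is below 1).
Deviating from 25 to 0 saves 25 credits but forfeits the deviator's share of the drop in the common-amenities fund: 0.90 × 25 = 22.50.
So the deviation gain is 25 − 22.50 = 2.50, and the fine must be at least 2.50 credits to wipe it out.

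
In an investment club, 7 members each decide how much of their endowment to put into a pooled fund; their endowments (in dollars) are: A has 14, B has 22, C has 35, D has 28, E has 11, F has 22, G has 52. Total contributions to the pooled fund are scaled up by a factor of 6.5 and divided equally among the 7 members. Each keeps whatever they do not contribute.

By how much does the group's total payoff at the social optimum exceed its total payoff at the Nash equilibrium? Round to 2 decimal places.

1012.00 dollars

The private return per contributed unit is 6.5/7 = 0.9286 < 1 for every player regardless of endowment, so the Nash equilibrium is zero contribution and the group total is Σ E_j = 14 + 22 + 35 + 28 + 11 + 22 + 52 = 184.
Each contributed unit returns 6.500 to the group, so the social optimum is full contribution by everyone: group total = 6.500 × 184 = 1196.00.
Efficiency loss = (6.500 − 1) × 184 = 1012.00.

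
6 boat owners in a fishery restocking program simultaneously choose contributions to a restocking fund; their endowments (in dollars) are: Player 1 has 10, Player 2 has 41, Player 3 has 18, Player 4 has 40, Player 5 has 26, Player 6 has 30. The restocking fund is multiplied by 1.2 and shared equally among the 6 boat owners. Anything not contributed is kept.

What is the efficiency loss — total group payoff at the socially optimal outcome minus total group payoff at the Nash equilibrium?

33.00 dollars

The private return per contributed unit is 1.2/6 = 0.2000 < 1 for every player regardless of endowment, so the Nash equilibrium is zero contribution and the group total is Σ E_j = 10 + 41 + 18 + 40 + 26 + 30 = 165.
Each contributed unit returns 1.200 to the group, so the social optimum is full contribution by everyone: group total = 1.200 × 165 = 198.00.
Efficiency loss = (1.200 − 1) × 165 = 33.00.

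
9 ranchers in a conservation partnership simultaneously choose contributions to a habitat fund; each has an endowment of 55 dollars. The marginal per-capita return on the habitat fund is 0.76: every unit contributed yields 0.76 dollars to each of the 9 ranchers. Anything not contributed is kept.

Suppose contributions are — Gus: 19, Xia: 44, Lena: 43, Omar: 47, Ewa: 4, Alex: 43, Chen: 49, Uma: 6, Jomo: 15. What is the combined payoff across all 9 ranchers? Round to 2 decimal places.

2071.80 dollars

Total contributed: 19 + 44 + 43 + 47 + 4 + 43 + 49 + 6 + 15 = 270; total kept: 9 × 55 − 270 = 225.
The habitat fund pays out 0.76 × 9 × 270 = 1846.80 in aggregate.
Group total = 225 + 1846.80 = 2071.80.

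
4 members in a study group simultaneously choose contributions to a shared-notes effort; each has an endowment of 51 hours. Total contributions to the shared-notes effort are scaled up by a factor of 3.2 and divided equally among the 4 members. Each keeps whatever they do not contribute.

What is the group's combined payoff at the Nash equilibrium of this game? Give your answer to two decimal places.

204.00 hours

Each contributed unit returns 3.2/4 = 0.8000 to its contributor — below 1 — so contributing 0 is dominant for every player. At the Nash equilibrium everyone keeps their 51, and the group total is 4 × 51 = 204.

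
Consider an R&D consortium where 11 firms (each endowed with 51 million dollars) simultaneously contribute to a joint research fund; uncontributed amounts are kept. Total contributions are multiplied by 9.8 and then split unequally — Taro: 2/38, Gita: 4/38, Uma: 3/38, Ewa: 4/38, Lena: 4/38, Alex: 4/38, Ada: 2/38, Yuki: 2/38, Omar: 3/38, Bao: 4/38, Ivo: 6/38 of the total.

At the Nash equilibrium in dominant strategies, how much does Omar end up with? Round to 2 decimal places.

For player j, contributing a unit is worthwhile iff 9.8 × (j's share) ≥ 1, i.e. iff j's share is at least 0.1020.
Gita, Ewa, Lena, Alex, Bao and Ivo clear that bar, contributing 51 each; the remaining 5 contribute 0. Total contributed: 306.
Omar keeps 51 and receives 9.8 × 306 × 3/38 = 236.75 from the joint research fund, for a payoff of 287.75.

287.75 million dollars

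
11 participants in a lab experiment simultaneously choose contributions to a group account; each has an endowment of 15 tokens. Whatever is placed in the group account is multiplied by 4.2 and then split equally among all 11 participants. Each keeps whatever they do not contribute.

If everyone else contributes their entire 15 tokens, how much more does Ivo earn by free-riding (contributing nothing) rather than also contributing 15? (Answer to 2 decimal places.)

9.27 tokens

Switching from a contribution of 15 to 0 lets Ivo keep an extra 15 tokens, but lowers the group account by 15, which costs Ivo their own share of that drop: 4.2/11 × 15 = 5.73.
Net gain = 15 − 5.73 = 9.27. The private return per contributed unit (0.3818) is below 1, so free-riding is indeed the best response regardless of what the others do.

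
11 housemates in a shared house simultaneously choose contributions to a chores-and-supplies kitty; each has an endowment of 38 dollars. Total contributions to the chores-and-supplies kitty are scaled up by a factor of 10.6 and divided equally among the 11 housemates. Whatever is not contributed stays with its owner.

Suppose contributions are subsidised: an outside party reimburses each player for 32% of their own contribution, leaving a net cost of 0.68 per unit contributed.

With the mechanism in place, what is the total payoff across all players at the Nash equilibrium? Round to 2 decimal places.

4564.56 dollars

Under the mechanism each unit contributed yields (10.6/11) / 0.68 = 1.4171 back to its contributor per unit of net cost, which exceeds 1, making full contribution the dominant choice for everyone.
At the Nash equilibrium everyone contributes 38. Group total payoff = 11 × (38 × 0.32 + 10.6 × 38) = 4564.56.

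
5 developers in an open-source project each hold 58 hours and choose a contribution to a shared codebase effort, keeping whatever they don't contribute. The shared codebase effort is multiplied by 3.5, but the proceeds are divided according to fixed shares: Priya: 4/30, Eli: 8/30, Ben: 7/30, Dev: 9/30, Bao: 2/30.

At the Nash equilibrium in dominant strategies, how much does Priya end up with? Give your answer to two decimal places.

For player j, contributing a unit is worthwhile iff 3.5 × (j's share) ≥ 1, i.e. iff j's share is at least 0.2857.
Dev alone (share 9/30) is above the threshold, contributing 58; the remaining 4 contribute 0. Total contributed: 58.
Priya keeps 58 and receives 3.5 × 58 × 4/30 = 27.07 from the shared codebase effort, for a payoff of 85.07.

85.07 hours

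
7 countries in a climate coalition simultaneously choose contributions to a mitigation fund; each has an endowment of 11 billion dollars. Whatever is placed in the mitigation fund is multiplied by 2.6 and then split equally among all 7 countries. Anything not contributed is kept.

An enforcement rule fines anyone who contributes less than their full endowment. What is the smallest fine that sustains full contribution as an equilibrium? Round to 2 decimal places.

6.91 billion dollars

Given the others contribute fully, the best deviation is to contribute 0 (any partial contribution still incurs the fine and gives up units whose private return 0.3714 is below 1).
Deviating from 11 to 0 saves 11 billion dollars but forfeits the deviator's share of the drop in the mitigation fund: 2.6/7 × 11 = 4.09.
So the deviation gain is 11 − 4.09 = 6.91, and the fine must be at least 6.91 billion dollars to wipe it out.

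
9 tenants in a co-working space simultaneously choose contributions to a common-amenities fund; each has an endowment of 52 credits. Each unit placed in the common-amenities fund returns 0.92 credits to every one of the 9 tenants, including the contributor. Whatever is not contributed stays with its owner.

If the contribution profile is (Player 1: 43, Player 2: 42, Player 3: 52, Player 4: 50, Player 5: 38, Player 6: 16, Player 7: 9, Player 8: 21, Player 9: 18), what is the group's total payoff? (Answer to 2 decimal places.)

Total contributed: 43 + 42 + 52 + 50 + 38 + 16 + 9 + 21 + 18 = 289; total kept: 9 × 52 − 289 = 179.
The common-amenities fund pays out 0.92 × 9 × 289 = 2392.92 in aggregate.
Group total = 179 + 2392.92 = 2571.92.

2571.92 credits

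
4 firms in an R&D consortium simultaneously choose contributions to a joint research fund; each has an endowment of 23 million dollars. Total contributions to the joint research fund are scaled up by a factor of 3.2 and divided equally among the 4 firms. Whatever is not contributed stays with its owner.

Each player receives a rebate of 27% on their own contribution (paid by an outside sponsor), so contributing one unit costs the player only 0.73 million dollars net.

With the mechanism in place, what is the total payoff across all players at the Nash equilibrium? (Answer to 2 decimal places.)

With the mechanism, a contributed unit returns (3.2/4) / 0.73 = 1.0959 per unit of net cost to the contributor — now above 1 — so contributing fully is weakly dominant for every player.
At the Nash equilibrium everyone contributes 23. Group total payoff = 4 × (23 × 0.27 + 3.2 × 23) = 319.24.

319.24 million dollars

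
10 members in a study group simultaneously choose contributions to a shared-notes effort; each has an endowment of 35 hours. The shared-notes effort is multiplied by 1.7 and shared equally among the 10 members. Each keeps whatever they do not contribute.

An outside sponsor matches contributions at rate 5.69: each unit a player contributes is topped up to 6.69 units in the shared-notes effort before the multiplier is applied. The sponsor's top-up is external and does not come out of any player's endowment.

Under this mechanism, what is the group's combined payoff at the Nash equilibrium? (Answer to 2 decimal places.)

3980.55 hours

The effective private return per unit is now 1.7 × 6.69 / 10 = 1.1373 > 1, so every player's dominant strategy flips to full contribution.
At the Nash equilibrium everyone contributes 35. Group total payoff = 1.7 × 6.69 × 350 = 3980.55.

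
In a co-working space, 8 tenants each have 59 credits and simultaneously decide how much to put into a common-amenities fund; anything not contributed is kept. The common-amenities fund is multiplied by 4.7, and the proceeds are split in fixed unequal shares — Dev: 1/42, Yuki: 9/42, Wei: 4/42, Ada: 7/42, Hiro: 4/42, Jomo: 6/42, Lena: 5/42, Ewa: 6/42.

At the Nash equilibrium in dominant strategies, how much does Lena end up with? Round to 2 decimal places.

Each unit j contributes comes back to j as 4.7 × (j's share), so j prefers to contribute only if that share exceeds 1/4.7 = 0.2128; otherwise keeping the unit dominates.
Yuki alone (share 9/42) is above the threshold, contributing 59; the remaining 7 contribute 0. Total contributed: 59.
Lena keeps 59 and receives 4.7 × 59 × 5/42 = 33.01 from the common-amenities fund, for a payoff of 92.01.

92.01 credits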